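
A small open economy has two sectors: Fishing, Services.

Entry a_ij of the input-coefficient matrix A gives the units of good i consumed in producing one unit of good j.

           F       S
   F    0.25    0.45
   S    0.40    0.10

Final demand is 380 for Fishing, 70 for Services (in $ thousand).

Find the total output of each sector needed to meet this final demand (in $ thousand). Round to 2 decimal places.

x_F = 754.55, x_S = 413.13

I − A =
  [   0.75    -0.45]
  [  -0.40     0.90]
det(I−A) = (0.75)(0.90) − (-0.45)(-0.40) = 0.4950
adj(I−A) = [[0.90, 0.45], [0.40, 0.75]]
(I − A)⁻¹ = adj(I−A) / det(I−A) ≈
  [   1.8182     0.9091]
  [   0.8081     1.5152]
x = (I − A)⁻¹ d = adj(I−A)·d / det(I−A), with det(I−A) = 0.4950:
  x_F = (0.90·380 + 0.45·70) / 0.4950 = 373.50 / 0.4950 ≈ 754.55
  x_S = (0.40·380 + 0.75·70) / 0.4950 = 204.50 / 0.4950 ≈ 413.13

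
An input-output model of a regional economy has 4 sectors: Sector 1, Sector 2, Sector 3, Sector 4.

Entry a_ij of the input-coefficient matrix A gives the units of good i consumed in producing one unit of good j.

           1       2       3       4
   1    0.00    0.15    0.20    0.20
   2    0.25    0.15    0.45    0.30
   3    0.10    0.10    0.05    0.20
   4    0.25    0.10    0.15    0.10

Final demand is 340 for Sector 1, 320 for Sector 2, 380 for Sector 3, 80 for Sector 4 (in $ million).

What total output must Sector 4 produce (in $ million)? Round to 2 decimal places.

x_4 = 555.48

I − A =
  [   1.00    -0.15    -0.20    -0.20]
  [  -0.25     0.85    -0.45    -0.30]
  [  -0.10    -0.10     0.95    -0.20]
  [  -0.25    -0.10    -0.15     0.90]
Compute the cofactors C_ij = (−1)^(i+j)·(3×3 minor ij) of I−A; the adjugate is their transpose:
adj(I−A) = Cᵀ =
  [ 0.618750   0.167750   0.249000   0.248750]
  [ 0.345000   0.746500   0.495000   0.435500]
  [ 0.151000   0.128000   0.642500   0.219000]
  [ 0.235375   0.150875   0.231250   0.698125]
det(I−A) = Σ_j (I−A)_1j·C_1j = (1.00)(0.618750) + (-0.15)(0.345000) + (-0.20)(0.151000) + (-0.20)(0.235375) = 0.489725
(I − A)⁻¹ = adj(I−A) / det(I−A) ≈
  [   1.2635     0.3425     0.5084     0.5079]
  [   0.7045     1.5243     1.0108     0.8893]
  [   0.3083     0.2614     1.3120     0.4472]
  [   0.4806     0.3081     0.4722     1.4255]
x = (I − A)⁻¹ d = adj(I−A)·d / det(I−A), with det(I−A) = 0.489725:
  x_1 = (0.618750·340 + 0.167750·320 + 0.249000·380 + 0.248750·80) / 0.489725 = 378.575 / 0.489725 ≈ 773.04
  x_2 = (0.345000·340 + 0.746500·320 + 0.495000·380 + 0.435500·80) / 0.489725 = 579.12 / 0.489725 ≈ 1182.54
  x_3 = (0.151000·340 + 0.128000·320 + 0.642500·380 + 0.219000·80) / 0.489725 = 353.97 / 0.489725 ≈ 722.79
  x_4 = (0.235375·340 + 0.150875·320 + 0.231250·380 + 0.698125·80) / 0.489725 = 272.0325 / 0.489725 ≈ 555.48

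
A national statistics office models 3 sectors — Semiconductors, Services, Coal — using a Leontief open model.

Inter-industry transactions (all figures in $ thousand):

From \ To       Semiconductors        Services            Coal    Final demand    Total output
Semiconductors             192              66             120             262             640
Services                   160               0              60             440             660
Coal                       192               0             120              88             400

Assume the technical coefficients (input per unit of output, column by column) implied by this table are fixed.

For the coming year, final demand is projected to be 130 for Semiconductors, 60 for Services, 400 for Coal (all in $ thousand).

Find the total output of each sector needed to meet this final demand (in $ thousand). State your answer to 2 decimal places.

Technical coefficients a_ij = z_ij / X_j:
  a_11 = 192/640 = 0.30, a_21 = 160/640 = 0.25, a_31 = 192/640 = 0.30
  a_12 = 66/660 = 0.10, a_22 = 0/660 = 0.00, a_32 = 0/660 = 0.00
  a_13 = 120/400 = 0.30, a_23 = 60/400 = 0.15, a_33 = 120/400 = 0.30
I − A =
  [   0.70    -0.10    -0.30]
  [  -0.25     1.00    -0.15]
  [  -0.30     0.00     0.70]
Cofactors of I−A, C_ij = (−1)^(i+j)·(minor ij) (rows/columns in the sector order above):
  C_11 = (1.00)(0.70) − (-0.15)(0.00) = 0.7000
  C_12 = −[(-0.25)(0.70) − (-0.15)(-0.30)] = 0.2200
  C_13 = (-0.25)(0.00) − (1.00)(-0.30) = 0.3000
  C_21 = −[(-0.10)(0.70) − (-0.30)(0.00)] = 0.0700
  C_22 = (0.70)(0.70) − (-0.30)(-0.30) = 0.4000
  C_23 = −[(0.70)(0.00) − (-0.10)(-0.30)] = 0.0300
  C_31 = (-0.10)(-0.15) − (-0.30)(1.00) = 0.3150
  C_32 = −[(0.70)(-0.15) − (-0.30)(-0.25)] = 0.1800
  C_33 = (0.70)(1.00) − (-0.10)(-0.25) = 0.6750
det(I−A) = Σ_j (I−A)_1j·C_1j = (0.70)(0.7000) + (-0.10)(0.2200) + (-0.30)(0.3000) = 0.3780
adj(I−A) = Cᵀ =
  [ 0.7000   0.0700   0.3150]
  [ 0.2200   0.4000   0.1800]
  [ 0.3000   0.0300   0.6750]
(I − A)⁻¹ = adj(I−A) / det(I−A) ≈
  [   1.8519     0.1852     0.8333]
  [   0.5820     1.0582     0.4762]
  [   0.7937     0.0794     1.7857]
x = (I − A)⁻¹ d = adj(I−A)·d / det(I−A), with det(I−A) = 0.3780:
  x_1 = (0.7000·130 + 0.0700·60 + 0.3150·400) / 0.3780 = 221.20 / 0.3780 ≈ 585.19
  x_2 = (0.2200·130 + 0.4000·60 + 0.1800·400) / 0.3780 = 124.60 / 0.3780 ≈ 329.63
  x_3 = (0.3000·130 + 0.0300·60 + 0.6750·400) / 0.3780 = 310.80 / 0.3780 ≈ 822.22

x_1 = 585.19, x_2 = 329.63, x_3 = 822.22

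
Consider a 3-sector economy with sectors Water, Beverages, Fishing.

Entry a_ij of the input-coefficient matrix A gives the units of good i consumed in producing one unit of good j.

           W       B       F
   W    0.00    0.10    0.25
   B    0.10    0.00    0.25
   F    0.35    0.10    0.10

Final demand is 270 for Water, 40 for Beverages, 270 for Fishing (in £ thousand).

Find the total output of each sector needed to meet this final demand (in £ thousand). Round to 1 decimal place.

x_W = 410.7, x_B = 201.6, x_F = 482.1

I − A =
  [   1.00    -0.10    -0.25]
  [  -0.10     1.00    -0.25]
  [  -0.35    -0.10     0.90]
Cofactors of I−A, C_ij = (−1)^(i+j)·(minor ij) (rows/columns in the sector order above):
  C_11 = (1.00)(0.90) − (-0.25)(-0.10) = 0.8750
  C_12 = −[(-0.10)(0.90) − (-0.25)(-0.35)] = 0.1775
  C_13 = (-0.10)(-0.10) − (1.00)(-0.35) = 0.3600
  C_21 = −[(-0.10)(0.90) − (-0.25)(-0.10)] = 0.1150
  C_22 = (1.00)(0.90) − (-0.25)(-0.35) = 0.8125
  C_23 = −[(1.00)(-0.10) − (-0.10)(-0.35)] = 0.1350
  C_31 = (-0.10)(-0.25) − (-0.25)(1.00) = 0.2750
  C_32 = −[(1.00)(-0.25) − (-0.25)(-0.10)] = 0.2750
  C_33 = (1.00)(1.00) − (-0.10)(-0.10) = 0.9900
det(I−A) = Σ_j (I−A)_1j·C_1j = (1.00)(0.8750) + (-0.10)(0.1775) + (-0.25)(0.3600) = 0.76725
adj(I−A) = Cᵀ =
  [ 0.8750   0.1150   0.2750]
  [ 0.1775   0.8125   0.2750]
  [ 0.3600   0.1350   0.9900]
(I − A)⁻¹ = adj(I−A) / det(I−A) ≈
  [   1.1404     0.1499     0.3584]
  [   0.2313     1.0590     0.3584]
  [   0.4692     0.1760     1.2903]
x = (I − A)⁻¹ d = adj(I−A)·d / det(I−A), with det(I−A) = 0.76725:
  x_W = (0.8750·270 + 0.1150·40 + 0.2750·270) / 0.76725 = 315.10 / 0.76725 ≈ 410.7
  x_B = (0.1775·270 + 0.8125·40 + 0.2750·270) / 0.76725 = 154.675 / 0.76725 ≈ 201.6
  x_F = (0.3600·270 + 0.1350·40 + 0.9900·270) / 0.76725 = 369.90 / 0.76725 ≈ 482.1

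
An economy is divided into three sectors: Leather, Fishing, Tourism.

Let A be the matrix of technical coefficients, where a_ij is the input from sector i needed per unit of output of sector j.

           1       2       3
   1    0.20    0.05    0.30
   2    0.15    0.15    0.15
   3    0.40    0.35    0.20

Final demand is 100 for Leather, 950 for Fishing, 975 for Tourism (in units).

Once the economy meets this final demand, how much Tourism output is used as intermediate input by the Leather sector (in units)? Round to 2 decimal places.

I − A =
  [   0.80    -0.05    -0.30]
  [  -0.15     0.85    -0.15]
  [  -0.40    -0.35     0.80]
Cofactors of I−A, C_ij = (−1)^(i+j)·(minor ij) (rows/columns in the sector order above):
  C_11 = (0.85)(0.80) − (-0.15)(-0.35) = 0.6275
  C_12 = −[(-0.15)(0.80) − (-0.15)(-0.40)] = 0.1800
  C_13 = (-0.15)(-0.35) − (0.85)(-0.40) = 0.3925
  C_21 = −[(-0.05)(0.80) − (-0.30)(-0.35)] = 0.1450
  C_22 = (0.80)(0.80) − (-0.30)(-0.40) = 0.5200
  C_23 = −[(0.80)(-0.35) − (-0.05)(-0.40)] = 0.3000
  C_31 = (-0.05)(-0.15) − (-0.30)(0.85) = 0.2625
  C_32 = −[(0.80)(-0.15) − (-0.30)(-0.15)] = 0.1650
  C_33 = (0.80)(0.85) − (-0.05)(-0.15) = 0.6725
det(I−A) = Σ_j (I−A)_1j·C_1j = (0.80)(0.6275) + (-0.05)(0.1800) + (-0.30)(0.3925) = 0.37525
adj(I−A) = Cᵀ =
  [ 0.6275   0.1450   0.2625]
  [ 0.1800   0.5200   0.1650]
  [ 0.3925   0.3000   0.6725]
(I − A)⁻¹ = adj(I−A) / det(I−A) ≈
  [   1.6722     0.3864     0.6995]
  [   0.4797     1.3857     0.4397]
  [   1.0460     0.7995     1.7921]
First solve x = (I − A)⁻¹ d = adj(I−A)·d / det(I−A); in particular x_1 = (0.6275·100 + 0.1450·950 + 0.2625·975) / 0.37525 = 456.4375 / 0.37525 ≈ 1216.3558.
Intermediate flow from 3 to 1: z_31 = a_31 · x_1 = 0.40 × 456.4375 / 0.37525 = 182.575 / 0.37525 ≈ 486.54.

z_31 = 486.54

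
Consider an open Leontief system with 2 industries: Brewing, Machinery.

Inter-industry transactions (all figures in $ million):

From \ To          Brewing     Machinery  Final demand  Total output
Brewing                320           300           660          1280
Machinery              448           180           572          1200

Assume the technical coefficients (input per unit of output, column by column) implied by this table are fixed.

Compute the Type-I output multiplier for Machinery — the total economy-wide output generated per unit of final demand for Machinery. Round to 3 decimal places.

Technical coefficients a_ij = z_ij / X_j:
  a_11 = 320/1280 = 0.25, a_21 = 448/1280 = 0.35
  a_12 = 300/1200 = 0.25, a_22 = 180/1200 = 0.15
I − A =
  [   0.75    -0.25]
  [  -0.35     0.85]
det(I−A) = (0.75)(0.85) − (-0.25)(-0.35) = 0.5500
adj(I−A) = [[0.85, 0.25], [0.35, 0.75]]
(I − A)⁻¹ = adj(I−A) / det(I−A) ≈
  [   1.5455     0.4545]
  [   0.6364     1.3636]
The output multiplier for sector j is the column-j sum of the Leontief inverse (I − A)⁻¹ = adj(I−A) / det(I−A).
Column 2 of adj(I−A): (0.25, 0.75); det(I−A) = 0.5500.
m_2 = (0.25 + 0.75) / 0.5500 = 1.00 / 0.5500 ≈ 1.818.

m_2 = 1.818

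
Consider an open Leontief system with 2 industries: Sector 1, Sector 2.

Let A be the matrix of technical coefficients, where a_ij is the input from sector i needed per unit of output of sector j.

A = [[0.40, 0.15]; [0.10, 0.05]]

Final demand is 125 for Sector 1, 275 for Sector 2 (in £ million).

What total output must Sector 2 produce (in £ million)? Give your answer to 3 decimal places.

I − A =
  [   0.60    -0.15]
  [  -0.10     0.95]
det(I−A) = (0.60)(0.95) − (-0.15)(-0.10) = 0.5550
adj(I−A) = [[0.95, 0.15], [0.10, 0.60]]
(I − A)⁻¹ = adj(I−A) / det(I−A) ≈
  [   1.7117     0.2703]
  [   0.1802     1.0811]
x = (I − A)⁻¹ d = adj(I−A)·d / det(I−A), with det(I−A) = 0.5550:
  x_1 = (0.95·125 + 0.15·275) / 0.5550 = 160.00 / 0.5550 ≈ 288.288
  x_2 = (0.10·125 + 0.60·275) / 0.5550 = 177.50 / 0.5550 ≈ 319.820

x_2 = 319.820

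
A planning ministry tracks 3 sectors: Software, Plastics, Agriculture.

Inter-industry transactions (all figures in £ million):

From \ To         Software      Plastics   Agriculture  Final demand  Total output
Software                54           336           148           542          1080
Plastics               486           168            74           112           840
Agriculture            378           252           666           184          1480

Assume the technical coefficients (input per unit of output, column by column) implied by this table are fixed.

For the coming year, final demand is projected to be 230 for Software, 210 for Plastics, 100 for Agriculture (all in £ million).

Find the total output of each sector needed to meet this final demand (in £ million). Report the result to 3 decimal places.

Technical coefficients a_ij = z_ij / X_j:
  a_SS = 54/1080 = 0.05, a_PS = 486/1080 = 0.45, a_AS = 378/1080 = 0.35
  a_SP = 336/840 = 0.40, a_PP = 168/840 = 0.20, a_AP = 252/840 = 0.30
  a_SA = 148/1480 = 0.10, a_PA = 74/1480 = 0.05, a_AA = 666/1480 = 0.45
I − A =
  [   0.95    -0.40    -0.10]
  [  -0.45     0.80    -0.05]
  [  -0.35    -0.30     0.55]
Cofactors of I−A, C_ij = (−1)^(i+j)·(minor ij) (rows/columns in the sector order above):
  C_11 = (0.80)(0.55) − (-0.05)(-0.30) = 0.4250
  C_12 = −[(-0.45)(0.55) − (-0.05)(-0.35)] = 0.2650
  C_13 = (-0.45)(-0.30) − (0.80)(-0.35) = 0.4150
  C_21 = −[(-0.40)(0.55) − (-0.10)(-0.30)] = 0.2500
  C_22 = (0.95)(0.55) − (-0.10)(-0.35) = 0.4875
  C_23 = −[(0.95)(-0.30) − (-0.40)(-0.35)] = 0.4250
  C_31 = (-0.40)(-0.05) − (-0.10)(0.80) = 0.1000
  C_32 = −[(0.95)(-0.05) − (-0.10)(-0.45)] = 0.0925
  C_33 = (0.95)(0.80) − (-0.40)(-0.45) = 0.5800
det(I−A) = Σ_j (I−A)_1j·C_1j = (0.95)(0.4250) + (-0.40)(0.2650) + (-0.10)(0.4150) = 0.25625
adj(I−A) = Cᵀ =
  [ 0.4250   0.2500   0.1000]
  [ 0.2650   0.4875   0.0925]
  [ 0.4150   0.4250   0.5800]
(I − A)⁻¹ = adj(I−A) / det(I−A) ≈
  [   1.6585     0.9756     0.3902]
  [   1.0341     1.9024     0.3610]
  [   1.6195     1.6585     2.2634]
x = (I − A)⁻¹ d = adj(I−A)·d / det(I−A), with det(I−A) = 0.25625:
  x_S = (0.4250·230 + 0.2500·210 + 0.1000·100) / 0.25625 = 160.25 / 0.25625 ≈ 625.366
  x_P = (0.2650·230 + 0.4875·210 + 0.0925·100) / 0.25625 = 172.575 / 0.25625 ≈ 673.463
  x_A = (0.4150·230 + 0.4250·210 + 0.5800·100) / 0.25625 = 242.70 / 0.25625 ≈ 947.122

x_S = 625.366, x_P = 673.463, x_A = 947.122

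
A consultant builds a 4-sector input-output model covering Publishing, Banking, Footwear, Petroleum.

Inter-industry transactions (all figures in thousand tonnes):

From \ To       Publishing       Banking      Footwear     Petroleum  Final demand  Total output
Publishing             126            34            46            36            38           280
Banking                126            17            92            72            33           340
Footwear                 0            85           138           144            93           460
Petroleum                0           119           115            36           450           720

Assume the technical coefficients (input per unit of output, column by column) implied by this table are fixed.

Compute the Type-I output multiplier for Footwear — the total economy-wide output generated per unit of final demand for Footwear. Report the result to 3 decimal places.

Technical coefficients a_ij = z_ij / X_j:
  a_11 = 126/280 = 0.45, a_21 = 126/280 = 0.45, a_31 = 0/280 = 0.00, a_41 = 0/280 = 0.00
  a_12 = 34/340 = 0.10, a_22 = 17/340 = 0.05, a_32 = 85/340 = 0.25, a_42 = 119/340 = 0.35
  a_13 = 46/460 = 0.10, a_23 = 92/460 = 0.20, a_33 = 138/460 = 0.30, a_43 = 115/460 = 0.25
  a_14 = 36/720 = 0.05, a_24 = 72/720 = 0.10, a_34 = 144/720 = 0.20, a_44 = 36/720 = 0.05
I − A =
  [   0.55    -0.10    -0.10    -0.05]
  [  -0.45     0.95    -0.20    -0.10]
  [   0.00    -0.25     0.70    -0.20]
  [   0.00    -0.35    -0.25     0.95]
Compute the cofactors C_ij = (−1)^(i+j)·(3×3 minor ij) of I−A; the adjugate is their transpose:
adj(I−A) = Cᵀ =
  [ 0.492000   0.107625   0.123625   0.063250]
  [ 0.276750   0.338250   0.166625   0.085250]
  [ 0.138375   0.169125   0.426500   0.114875]
  [ 0.138375   0.169125   0.173625   0.295500]
det(I−A) = Σ_j (I−A)_1j·C_1j = (0.55)(0.492000) + (-0.10)(0.276750) + (-0.10)(0.138375) + (-0.05)(0.138375) = 0.22216875
(I − A)⁻¹ = adj(I−A) / det(I−A) ≈
  [   2.2145     0.4844     0.5564     0.2847]
  [   1.2457     1.5225     0.7500     0.3837]
  [   0.6228     0.7612     1.9197     0.5171]
  [   0.6228     0.7612     0.7815     1.3301]
The output multiplier for sector j is the column-j sum of the Leontief inverse (I − A)⁻¹ = adj(I−A) / det(I−A).
Column 3 of adj(I−A): (0.123625, 0.166625, 0.426500, 0.173625); det(I−A) = 0.22216875.
m_3 = (0.123625 + 0.166625 + 0.426500 + 0.173625) / 0.22216875 = 0.890375 / 0.22216875 ≈ 4.008.

m_3 = 4.008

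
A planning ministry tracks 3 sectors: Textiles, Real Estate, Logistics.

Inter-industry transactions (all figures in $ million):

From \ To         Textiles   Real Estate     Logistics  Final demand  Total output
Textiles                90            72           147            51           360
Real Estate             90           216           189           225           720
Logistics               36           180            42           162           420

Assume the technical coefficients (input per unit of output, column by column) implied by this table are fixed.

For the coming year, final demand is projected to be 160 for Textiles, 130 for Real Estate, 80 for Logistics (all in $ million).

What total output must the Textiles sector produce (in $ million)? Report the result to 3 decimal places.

x_T = 410.087

Technical coefficients a_ij = z_ij / X_j:
  a_TT = 90/360 = 0.25, a_RT = 90/360 = 0.25, a_LT = 36/360 = 0.10
  a_TR = 72/720 = 0.10, a_RR = 216/720 = 0.30, a_LR = 180/720 = 0.25
  a_TL = 147/420 = 0.35, a_RL = 189/420 = 0.45, a_LL = 42/420 = 0.10
I − A =
  [   0.75    -0.10    -0.35]
  [  -0.25     0.70    -0.45]
  [  -0.10    -0.25     0.90]
Cofactors of I−A, C_ij = (−1)^(i+j)·(minor ij) (rows/columns in the sector order above):
  C_11 = (0.70)(0.90) − (-0.45)(-0.25) = 0.5175
  C_12 = −[(-0.25)(0.90) − (-0.45)(-0.10)] = 0.2700
  C_13 = (-0.25)(-0.25) − (0.70)(-0.10) = 0.1325
  C_21 = −[(-0.10)(0.90) − (-0.35)(-0.25)] = 0.1775
  C_22 = (0.75)(0.90) − (-0.35)(-0.10) = 0.6400
  C_23 = −[(0.75)(-0.25) − (-0.10)(-0.10)] = 0.1975
  C_31 = (-0.10)(-0.45) − (-0.35)(0.70) = 0.2900
  C_32 = −[(0.75)(-0.45) − (-0.35)(-0.25)] = 0.4250
  C_33 = (0.75)(0.70) − (-0.10)(-0.25) = 0.5000
det(I−A) = Σ_j (I−A)_1j·C_1j = (0.75)(0.5175) + (-0.10)(0.2700) + (-0.35)(0.1325) = 0.31475
adj(I−A) = Cᵀ =
  [ 0.5175   0.1775   0.2900]
  [ 0.2700   0.6400   0.4250]
  [ 0.1325   0.1975   0.5000]
(I − A)⁻¹ = adj(I−A) / det(I−A) ≈
  [   1.6442     0.5639     0.9214]
  [   0.8578     2.0334     1.3503]
  [   0.4210     0.6275     1.5886]
x = (I − A)⁻¹ d = adj(I−A)·d / det(I−A), with det(I−A) = 0.31475:
  x_T = (0.5175·160 + 0.1775·130 + 0.2900·80) / 0.31475 = 129.075 / 0.31475 ≈ 410.087
  x_R = (0.2700·160 + 0.6400·130 + 0.4250·80) / 0.31475 = 160.40 / 0.31475 ≈ 509.611
  x_L = (0.1325·160 + 0.1975·130 + 0.5000·80) / 0.31475 = 86.875 / 0.31475 ≈ 276.013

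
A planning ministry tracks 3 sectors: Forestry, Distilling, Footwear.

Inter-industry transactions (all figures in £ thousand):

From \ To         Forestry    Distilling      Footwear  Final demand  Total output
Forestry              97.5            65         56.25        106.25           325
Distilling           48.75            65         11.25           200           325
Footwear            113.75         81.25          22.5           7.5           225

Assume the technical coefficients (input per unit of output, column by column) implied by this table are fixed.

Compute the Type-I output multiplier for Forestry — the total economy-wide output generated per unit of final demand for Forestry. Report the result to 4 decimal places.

m_1 = 3.0555

Technical coefficients a_ij = z_ij / X_j:
  a_11 = 97.5/325 = 0.30, a_21 = 48.75/325 = 0.15, a_31 = 113.75/325 = 0.35
  a_12 = 65/325 = 0.20, a_22 = 65/325 = 0.20, a_32 = 81.25/325 = 0.25
  a_13 = 56.25/225 = 0.25, a_23 = 11.25/225 = 0.05, a_33 = 22.5/225 = 0.10
I − A =
  [   0.70    -0.20    -0.25]
  [  -0.15     0.80    -0.05]
  [  -0.35    -0.25     0.90]
Cofactors of I−A, C_ij = (−1)^(i+j)·(minor ij) (rows/columns in the sector order above):
  C_11 = (0.80)(0.90) − (-0.05)(-0.25) = 0.7075
  C_12 = −[(-0.15)(0.90) − (-0.05)(-0.35)] = 0.1525
  C_13 = (-0.15)(-0.25) − (0.80)(-0.35) = 0.3175
  C_21 = −[(-0.20)(0.90) − (-0.25)(-0.25)] = 0.2425
  C_22 = (0.70)(0.90) − (-0.25)(-0.35) = 0.5425
  C_23 = −[(0.70)(-0.25) − (-0.20)(-0.35)] = 0.2450
  C_31 = (-0.20)(-0.05) − (-0.25)(0.80) = 0.2100
  C_32 = −[(0.70)(-0.05) − (-0.25)(-0.15)] = 0.0725
  C_33 = (0.70)(0.80) − (-0.20)(-0.15) = 0.5300
det(I−A) = Σ_j (I−A)_1j·C_1j = (0.70)(0.7075) + (-0.20)(0.1525) + (-0.25)(0.3175) = 0.385375
adj(I−A) = Cᵀ =
  [ 0.7075   0.2425   0.2100]
  [ 0.1525   0.5425   0.0725]
  [ 0.3175   0.2450   0.5300]
(I − A)⁻¹ = adj(I−A) / det(I−A) ≈
  [   1.83587     0.62926     0.54492]
  [   0.39572     1.40772     0.18813]
  [   0.82387     0.63574     1.37528]
The output multiplier for sector j is the column-j sum of the Leontief inverse (I − A)⁻¹ = adj(I−A) / det(I−A).
Column 1 of adj(I−A): (0.7075, 0.1525, 0.3175); det(I−A) = 0.385375.
m_1 = (0.7075 + 0.1525 + 0.3175) / 0.385375 = 1.1775 / 0.385375 ≈ 3.0555.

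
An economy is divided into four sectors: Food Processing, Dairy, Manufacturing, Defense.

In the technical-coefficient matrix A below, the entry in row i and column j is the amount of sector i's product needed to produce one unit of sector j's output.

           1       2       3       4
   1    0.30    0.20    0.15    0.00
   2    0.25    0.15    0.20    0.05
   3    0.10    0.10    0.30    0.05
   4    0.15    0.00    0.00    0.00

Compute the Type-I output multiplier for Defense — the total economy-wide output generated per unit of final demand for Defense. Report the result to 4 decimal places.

I − A =
  [   0.70    -0.20    -0.15     0.00]
  [  -0.25     0.85    -0.20    -0.05]
  [  -0.10    -0.10     0.70    -0.05]
  [  -0.15     0.00     0.00     1.00]
Compute the cofactors C_ij = (−1)^(i+j)·(3×3 minor ij) of I−A; the adjugate is their transpose:
adj(I−A) = Cᵀ =
  [ 0.575000   0.155000   0.167500   0.016125]
  [ 0.201750   0.473875   0.178625   0.032625]
  [ 0.117125   0.091500   0.543500   0.031750]
  [ 0.086250   0.023250   0.025125   0.347000]
det(I−A) = Σ_j (I−A)_1j·C_1j = (0.70)(0.575000) + (-0.20)(0.201750) + (-0.15)(0.117125) + (0.00)(0.086250) = 0.34458125
(I − A)⁻¹ = adj(I−A) / det(I−A) ≈
  [   1.66869     0.44982     0.48610     0.04680]
  [   0.58549     1.37522     0.51838     0.09468]
  [   0.33991     0.26554     1.57728     0.09214]
  [   0.25030     0.06747     0.07291     1.00702]
The output multiplier for sector j is the column-j sum of the Leontief inverse (I − A)⁻¹ = adj(I−A) / det(I−A).
Column 4 of adj(I−A): (0.016125, 0.032625, 0.031750, 0.347000); det(I−A) = 0.34458125.
m_4 = (0.016125 + 0.032625 + 0.031750 + 0.347000) / 0.34458125 = 0.4275 / 0.34458125 ≈ 1.2406.

m_4 = 1.2406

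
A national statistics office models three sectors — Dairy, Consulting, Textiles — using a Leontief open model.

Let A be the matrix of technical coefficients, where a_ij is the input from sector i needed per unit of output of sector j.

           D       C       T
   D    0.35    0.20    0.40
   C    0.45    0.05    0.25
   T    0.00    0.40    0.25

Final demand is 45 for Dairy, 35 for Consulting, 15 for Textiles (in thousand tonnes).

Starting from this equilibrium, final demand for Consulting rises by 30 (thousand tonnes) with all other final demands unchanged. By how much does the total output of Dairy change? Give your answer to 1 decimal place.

Δx_D = 36.0

I − A =
  [   0.65    -0.20    -0.40]
  [  -0.45     0.95    -0.25]
  [   0.00    -0.40     0.75]
Cofactors of I−A, C_ij = (−1)^(i+j)·(minor ij) (rows/columns in the sector order above):
  C_11 = (0.95)(0.75) − (-0.25)(-0.40) = 0.6125
  C_12 = −[(-0.45)(0.75) − (-0.25)(0.00)] = 0.3375
  C_13 = (-0.45)(-0.40) − (0.95)(0.00) = 0.1800
  C_21 = −[(-0.20)(0.75) − (-0.40)(-0.40)] = 0.3100
  C_22 = (0.65)(0.75) − (-0.40)(0.00) = 0.4875
  C_23 = −[(0.65)(-0.40) − (-0.20)(0.00)] = 0.2600
  C_31 = (-0.20)(-0.25) − (-0.40)(0.95) = 0.4300
  C_32 = −[(0.65)(-0.25) − (-0.40)(-0.45)] = 0.3425
  C_33 = (0.65)(0.95) − (-0.20)(-0.45) = 0.5275
det(I−A) = Σ_j (I−A)_1j·C_1j = (0.65)(0.6125) + (-0.20)(0.3375) + (-0.40)(0.1800) = 0.258625
adj(I−A) = Cᵀ =
  [ 0.6125   0.3100   0.4300]
  [ 0.3375   0.4875   0.3425]
  [ 0.1800   0.2600   0.5275]
(I − A)⁻¹ = adj(I−A) / det(I−A) ≈
  [   2.3683     1.1986     1.6626]
  [   1.3050     1.8850     1.3243]
  [   0.6960     1.0053     2.0396]
Δx = (I − A)⁻¹ Δd with Δd having +30 in the Consulting component and 0 elsewhere.
So Δx_D = L_DC · (+30), where L_DC = adj(I−A)_DC / det(I−A) = 0.3100 / 0.258625.
Δx_D = 0.3100 × (+30) / 0.258625 = 9.30 / 0.258625 ≈ 36.0.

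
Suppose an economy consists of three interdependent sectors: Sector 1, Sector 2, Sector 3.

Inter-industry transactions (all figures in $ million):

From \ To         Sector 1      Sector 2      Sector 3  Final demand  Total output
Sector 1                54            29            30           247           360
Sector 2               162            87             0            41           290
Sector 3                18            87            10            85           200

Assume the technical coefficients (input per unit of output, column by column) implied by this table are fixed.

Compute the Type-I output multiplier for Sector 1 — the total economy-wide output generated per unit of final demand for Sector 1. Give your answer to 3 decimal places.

Technical coefficients a_ij = z_ij / X_j:
  a_11 = 54/360 = 0.15, a_21 = 162/360 = 0.45, a_31 = 18/360 = 0.05
  a_12 = 29/290 = 0.10, a_22 = 87/290 = 0.30, a_32 = 87/290 = 0.30
  a_13 = 30/200 = 0.15, a_23 = 0/200 = 0.00, a_33 = 10/200 = 0.05
I − A =
  [   0.85    -0.10    -0.15]
  [  -0.45     0.70     0.00]
  [  -0.05    -0.30     0.95]
Cofactors of I−A, C_ij = (−1)^(i+j)·(minor ij) (rows/columns in the sector order above):
  C_11 = (0.70)(0.95) − (0.00)(-0.30) = 0.6650
  C_12 = −[(-0.45)(0.95) − (0.00)(-0.05)] = 0.4275
  C_13 = (-0.45)(-0.30) − (0.70)(-0.05) = 0.1700
  C_21 = −[(-0.10)(0.95) − (-0.15)(-0.30)] = 0.1400
  C_22 = (0.85)(0.95) − (-0.15)(-0.05) = 0.8000
  C_23 = −[(0.85)(-0.30) − (-0.10)(-0.05)] = 0.2600
  C_31 = (-0.10)(0.00) − (-0.15)(0.70) = 0.1050
  C_32 = −[(0.85)(0.00) − (-0.15)(-0.45)] = 0.0675
  C_33 = (0.85)(0.70) − (-0.10)(-0.45) = 0.5500
det(I−A) = Σ_j (I−A)_1j·C_1j = (0.85)(0.6650) + (-0.10)(0.4275) + (-0.15)(0.1700) = 0.4970
adj(I−A) = Cᵀ =
  [ 0.6650   0.1400   0.1050]
  [ 0.4275   0.8000   0.0675]
  [ 0.1700   0.2600   0.5500]
(I − A)⁻¹ = adj(I−A) / det(I−A) ≈
  [   1.3380     0.2817     0.2113]
  [   0.8602     1.6097     0.1358]
  [   0.3421     0.5231     1.1066]
The output multiplier for sector j is the column-j sum of the Leontief inverse (I − A)⁻¹ = adj(I−A) / det(I−A).
Column 1 of adj(I−A): (0.6650, 0.4275, 0.1700); det(I−A) = 0.4970.
m_1 = (0.6650 + 0.4275 + 0.1700) / 0.4970 = 1.2625 / 0.4970 ≈ 2.540.

m_1 = 2.540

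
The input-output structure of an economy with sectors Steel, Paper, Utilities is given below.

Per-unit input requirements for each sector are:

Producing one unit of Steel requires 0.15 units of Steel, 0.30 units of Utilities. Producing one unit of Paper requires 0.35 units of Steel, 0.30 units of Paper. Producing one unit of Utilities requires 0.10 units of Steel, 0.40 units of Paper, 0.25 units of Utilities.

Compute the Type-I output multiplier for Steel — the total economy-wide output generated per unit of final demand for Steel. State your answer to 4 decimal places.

I − A =
  [   0.85    -0.35    -0.10]
  [   0.00     0.70    -0.40]
  [  -0.30     0.00     0.75]
Cofactors of I−A, C_ij = (−1)^(i+j)·(minor ij) (rows/columns in the sector order above):
  C_11 = (0.70)(0.75) − (-0.40)(0.00) = 0.5250
  C_12 = −[(0.00)(0.75) − (-0.40)(-0.30)] = 0.1200
  C_13 = (0.00)(0.00) − (0.70)(-0.30) = 0.2100
  C_21 = −[(-0.35)(0.75) − (-0.10)(0.00)] = 0.2625
  C_22 = (0.85)(0.75) − (-0.10)(-0.30) = 0.6075
  C_23 = −[(0.85)(0.00) − (-0.35)(-0.30)] = 0.1050
  C_31 = (-0.35)(-0.40) − (-0.10)(0.70) = 0.2100
  C_32 = −[(0.85)(-0.40) − (-0.10)(0.00)] = 0.3400
  C_33 = (0.85)(0.70) − (-0.35)(0.00) = 0.5950
det(I−A) = Σ_j (I−A)_1j·C_1j = (0.85)(0.5250) + (-0.35)(0.1200) + (-0.10)(0.2100) = 0.38325
adj(I−A) = Cᵀ =
  [ 0.5250   0.2625   0.2100]
  [ 0.1200   0.6075   0.3400]
  [ 0.2100   0.1050   0.5950]
(I − A)⁻¹ = adj(I−A) / det(I−A) ≈
  [   1.36986     0.68493     0.54795]
  [   0.31311     1.58513     0.88715]
  [   0.54795     0.27397     1.55251]
The output multiplier for sector j is the column-j sum of the Leontief inverse (I − A)⁻¹ = adj(I−A) / det(I−A).
Column 1 of adj(I−A): (0.5250, 0.1200, 0.2100); det(I−A) = 0.38325.
m_1 = (0.5250 + 0.1200 + 0.2100) / 0.38325 = 0.855 / 0.38325 ≈ 2.2309.

m_1 = 2.2309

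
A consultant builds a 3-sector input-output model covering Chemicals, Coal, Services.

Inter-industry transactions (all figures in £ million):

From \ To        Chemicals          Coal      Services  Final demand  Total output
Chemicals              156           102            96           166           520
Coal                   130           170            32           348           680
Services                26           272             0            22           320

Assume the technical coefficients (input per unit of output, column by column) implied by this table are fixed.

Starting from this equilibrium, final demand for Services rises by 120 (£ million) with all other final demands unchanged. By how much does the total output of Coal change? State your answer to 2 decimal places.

Technical coefficients a_ij = z_ij / X_j:
  a_11 = 156/520 = 0.30, a_21 = 130/520 = 0.25, a_31 = 26/520 = 0.05
  a_12 = 102/680 = 0.15, a_22 = 170/680 = 0.25, a_32 = 272/680 = 0.40
  a_13 = 96/320 = 0.30, a_23 = 32/320 = 0.10, a_33 = 0/320 = 0.00
I − A =
  [   0.70    -0.15    -0.30]
  [  -0.25     0.75    -0.10]
  [  -0.05    -0.40     1.00]
Cofactors of I−A, C_ij = (−1)^(i+j)·(minor ij) (rows/columns in the sector order above):
  C_11 = (0.75)(1.00) − (-0.10)(-0.40) = 0.7100
  C_12 = −[(-0.25)(1.00) − (-0.10)(-0.05)] = 0.2550
  C_13 = (-0.25)(-0.40) − (0.75)(-0.05) = 0.1375
  C_21 = −[(-0.15)(1.00) − (-0.30)(-0.40)] = 0.2700
  C_22 = (0.70)(1.00) − (-0.30)(-0.05) = 0.6850
  C_23 = −[(0.70)(-0.40) − (-0.15)(-0.05)] = 0.2875
  C_31 = (-0.15)(-0.10) − (-0.30)(0.75) = 0.2400
  C_32 = −[(0.70)(-0.10) − (-0.30)(-0.25)] = 0.1450
  C_33 = (0.70)(0.75) − (-0.15)(-0.25) = 0.4875
det(I−A) = Σ_j (I−A)_1j·C_1j = (0.70)(0.7100) + (-0.15)(0.2550) + (-0.30)(0.1375) = 0.4175
adj(I−A) = Cᵀ =
  [ 0.7100   0.2700   0.2400]
  [ 0.2550   0.6850   0.1450]
  [ 0.1375   0.2875   0.4875]
(I − A)⁻¹ = adj(I−A) / det(I−A) ≈
  [   1.7006     0.6467     0.5749]
  [   0.6108     1.6407     0.3473]
  [   0.3293     0.6886     1.1677]
Δx = (I − A)⁻¹ Δd with Δd having +120 in the Services component and 0 elsewhere.
So Δx_2 = L_23 · (+120), where L_23 = adj(I−A)_23 / det(I−A) = 0.1450 / 0.4175.
Δx_2 = 0.1450 × (+120) / 0.4175 = 17.40 / 0.4175 ≈ 41.68.

Δx_2 = 41.68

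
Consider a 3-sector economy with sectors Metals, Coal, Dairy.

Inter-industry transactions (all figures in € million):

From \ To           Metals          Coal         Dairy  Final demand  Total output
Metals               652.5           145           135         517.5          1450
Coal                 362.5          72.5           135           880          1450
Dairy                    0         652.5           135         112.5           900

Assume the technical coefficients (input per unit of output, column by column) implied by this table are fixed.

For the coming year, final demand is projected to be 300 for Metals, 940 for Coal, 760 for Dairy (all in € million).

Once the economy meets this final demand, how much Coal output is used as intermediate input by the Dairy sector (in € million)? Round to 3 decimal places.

Technical coefficients a_ij = z_ij / X_j:
  a_11 = 652.5/1450 = 0.45, a_21 = 362.5/1450 = 0.25, a_31 = 0/1450 = 0.00
  a_12 = 145/1450 = 0.10, a_22 = 72.5/1450 = 0.05, a_32 = 652.5/1450 = 0.45
  a_13 = 135/900 = 0.15, a_23 = 135/900 = 0.15, a_33 = 135/900 = 0.15
I − A =
  [   0.55    -0.10    -0.15]
  [  -0.25     0.95    -0.15]
  [   0.00    -0.45     0.85]
Cofactors of I−A, C_ij = (−1)^(i+j)·(minor ij) (rows/columns in the sector order above):
  C_11 = (0.95)(0.85) − (-0.15)(-0.45) = 0.7400
  C_12 = −[(-0.25)(0.85) − (-0.15)(0.00)] = 0.2125
  C_13 = (-0.25)(-0.45) − (0.95)(0.00) = 0.1125
  C_21 = −[(-0.10)(0.85) − (-0.15)(-0.45)] = 0.1525
  C_22 = (0.55)(0.85) − (-0.15)(0.00) = 0.4675
  C_23 = −[(0.55)(-0.45) − (-0.10)(0.00)] = 0.2475
  C_31 = (-0.10)(-0.15) − (-0.15)(0.95) = 0.1575
  C_32 = −[(0.55)(-0.15) − (-0.15)(-0.25)] = 0.1200
  C_33 = (0.55)(0.95) − (-0.10)(-0.25) = 0.4975
det(I−A) = Σ_j (I−A)_1j·C_1j = (0.55)(0.7400) + (-0.10)(0.2125) + (-0.15)(0.1125) = 0.368875
adj(I−A) = Cᵀ =
  [ 0.7400   0.1525   0.1575]
  [ 0.2125   0.4675   0.1200]
  [ 0.1125   0.2475   0.4975]
(I − A)⁻¹ = adj(I−A) / det(I−A) ≈
  [   2.0061     0.4134     0.4270]
  [   0.5761     1.2674     0.3253]
  [   0.3050     0.6710     1.3487]
First solve x = (I − A)⁻¹ d = adj(I−A)·d / det(I−A); in particular x_3 = (0.1125·300 + 0.2475·940 + 0.4975·760) / 0.368875 = 644.50 / 0.368875 ≈ 1747.20434.
Intermediate flow from 2 to 3: z_23 = a_23 · x_3 = 0.15 × 644.50 / 0.368875 = 96.675 / 0.368875 ≈ 262.081.

z_23 = 262.081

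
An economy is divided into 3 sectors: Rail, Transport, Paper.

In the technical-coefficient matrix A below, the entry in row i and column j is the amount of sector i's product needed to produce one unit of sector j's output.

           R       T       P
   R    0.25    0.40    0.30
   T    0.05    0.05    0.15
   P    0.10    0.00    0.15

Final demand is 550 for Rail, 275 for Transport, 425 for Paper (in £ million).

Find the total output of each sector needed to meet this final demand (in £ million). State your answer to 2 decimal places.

I − A =
  [   0.75    -0.40    -0.30]
  [  -0.05     0.95    -0.15]
  [  -0.10     0.00     0.85]
Cofactors of I−A, C_ij = (−1)^(i+j)·(minor ij) (rows/columns in the sector order above):
  C_11 = (0.95)(0.85) − (-0.15)(0.00) = 0.8075
  C_12 = −[(-0.05)(0.85) − (-0.15)(-0.10)] = 0.0575
  C_13 = (-0.05)(0.00) − (0.95)(-0.10) = 0.0950
  C_21 = −[(-0.40)(0.85) − (-0.30)(0.00)] = 0.3400
  C_22 = (0.75)(0.85) − (-0.30)(-0.10) = 0.6075
  C_23 = −[(0.75)(0.00) − (-0.40)(-0.10)] = 0.0400
  C_31 = (-0.40)(-0.15) − (-0.30)(0.95) = 0.3450
  C_32 = −[(0.75)(-0.15) − (-0.30)(-0.05)] = 0.1275
  C_33 = (0.75)(0.95) − (-0.40)(-0.05) = 0.6925
det(I−A) = Σ_j (I−A)_1j·C_1j = (0.75)(0.8075) + (-0.40)(0.0575) + (-0.30)(0.0950) = 0.554125
adj(I−A) = Cᵀ =
  [ 0.8075   0.3400   0.3450]
  [ 0.0575   0.6075   0.1275]
  [ 0.0950   0.0400   0.6925]
(I − A)⁻¹ = adj(I−A) / det(I−A) ≈
  [   1.4573     0.6136     0.6226]
  [   0.1038     1.0963     0.2301]
  [   0.1714     0.0722     1.2497]
x = (I − A)⁻¹ d = adj(I−A)·d / det(I−A), with det(I−A) = 0.554125:
  x_R = (0.8075·550 + 0.3400·275 + 0.3450·425) / 0.554125 = 684.25 / 0.554125 ≈ 1234.83
  x_T = (0.0575·550 + 0.6075·275 + 0.1275·425) / 0.554125 = 252.875 / 0.554125 ≈ 456.35
  x_P = (0.0950·550 + 0.0400·275 + 0.6925·425) / 0.554125 = 357.5625 / 0.554125 ≈ 645.27

x_R = 1234.83, x_T = 456.35, x_P = 645.27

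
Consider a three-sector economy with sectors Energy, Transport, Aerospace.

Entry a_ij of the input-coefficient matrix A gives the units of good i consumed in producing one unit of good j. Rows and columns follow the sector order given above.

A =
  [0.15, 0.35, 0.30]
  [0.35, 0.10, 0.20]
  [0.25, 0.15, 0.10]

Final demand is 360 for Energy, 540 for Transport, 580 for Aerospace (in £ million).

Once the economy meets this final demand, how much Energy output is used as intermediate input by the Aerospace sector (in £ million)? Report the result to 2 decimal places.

I − A =
  [   0.85    -0.35    -0.30]
  [  -0.35     0.90    -0.20]
  [  -0.25    -0.15     0.90]
Cofactors of I−A, C_ij = (−1)^(i+j)·(minor ij) (rows/columns in the sector order above):
  C_11 = (0.90)(0.90) − (-0.20)(-0.15) = 0.7800
  C_12 = −[(-0.35)(0.90) − (-0.20)(-0.25)] = 0.3650
  C_13 = (-0.35)(-0.15) − (0.90)(-0.25) = 0.2775
  C_21 = −[(-0.35)(0.90) − (-0.30)(-0.15)] = 0.3600
  C_22 = (0.85)(0.90) − (-0.30)(-0.25) = 0.6900
  C_23 = −[(0.85)(-0.15) − (-0.35)(-0.25)] = 0.2150
  C_31 = (-0.35)(-0.20) − (-0.30)(0.90) = 0.3400
  C_32 = −[(0.85)(-0.20) − (-0.30)(-0.35)] = 0.2750
  C_33 = (0.85)(0.90) − (-0.35)(-0.35) = 0.6425
det(I−A) = Σ_j (I−A)_1j·C_1j = (0.85)(0.7800) + (-0.35)(0.3650) + (-0.30)(0.2775) = 0.4520
adj(I−A) = Cᵀ =
  [ 0.7800   0.3600   0.3400]
  [ 0.3650   0.6900   0.2750]
  [ 0.2775   0.2150   0.6425]
(I − A)⁻¹ = adj(I−A) / det(I−A) ≈
  [   1.7257     0.7965     0.7522]
  [   0.8075     1.5265     0.6084]
  [   0.6139     0.4757     1.4215]
First solve x = (I − A)⁻¹ d = adj(I−A)·d / det(I−A); in particular x_3 = (0.2775·360 + 0.2150·540 + 0.6425·580) / 0.4520 = 588.65 / 0.4520 ≈ 1302.3230.
Intermediate flow from 1 to 3: z_13 = a_13 · x_3 = 0.30 × 588.65 / 0.4520 = 176.595 / 0.4520 ≈ 390.70.

z_13 = 390.70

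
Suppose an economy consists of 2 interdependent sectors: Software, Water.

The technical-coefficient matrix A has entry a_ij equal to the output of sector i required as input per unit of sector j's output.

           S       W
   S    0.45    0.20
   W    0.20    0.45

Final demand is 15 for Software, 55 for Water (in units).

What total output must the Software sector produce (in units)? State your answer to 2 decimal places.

I − A =
  [   0.55    -0.20]
  [  -0.20     0.55]
det(I−A) = (0.55)(0.55) − (-0.20)(-0.20) = 0.2625
adj(I−A) = [[0.55, 0.20], [0.20, 0.55]]
(I − A)⁻¹ = adj(I−A) / det(I−A) ≈
  [   2.0952     0.7619]
  [   0.7619     2.0952]
x = (I − A)⁻¹ d = adj(I−A)·d / det(I−A), with det(I−A) = 0.2625:
  x_S = (0.55·15 + 0.20·55) / 0.2625 = 19.25 / 0.2625 ≈ 73.33
  x_W = (0.20·15 + 0.55·55) / 0.2625 = 33.25 / 0.2625 ≈ 126.67

x_S = 73.33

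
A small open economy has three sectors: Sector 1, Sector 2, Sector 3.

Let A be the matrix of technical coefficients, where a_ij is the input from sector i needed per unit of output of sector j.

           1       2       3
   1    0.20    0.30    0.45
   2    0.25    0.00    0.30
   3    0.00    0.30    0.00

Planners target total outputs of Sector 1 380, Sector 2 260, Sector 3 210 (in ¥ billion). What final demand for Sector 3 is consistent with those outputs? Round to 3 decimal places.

I − A =
  [   0.80    -0.30    -0.45]
  [  -0.25     1.00    -0.30]
  [   0.00    -0.30     1.00]
d = (I − A) x:
  d_1 = (+0.80)·380 + (-0.30)·260 + (-0.45)·210 = 131.500
  d_2 = (-0.25)·380 + (+1.00)·260 + (-0.30)·210 = 102.000
  d_3 = (+0.00)·380 + (-0.30)·260 + (+1.00)·210 = 132.000

d_3 = 132.000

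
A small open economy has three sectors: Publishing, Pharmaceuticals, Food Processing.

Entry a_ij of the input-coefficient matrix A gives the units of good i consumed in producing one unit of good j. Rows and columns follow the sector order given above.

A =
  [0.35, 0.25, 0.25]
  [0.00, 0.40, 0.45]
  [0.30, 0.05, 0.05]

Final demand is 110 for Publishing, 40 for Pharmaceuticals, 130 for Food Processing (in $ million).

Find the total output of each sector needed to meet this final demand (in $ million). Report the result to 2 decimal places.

x_1 = 376.54, x_2 = 269.10, x_3 = 269.91

I − A =
  [   0.65    -0.25    -0.25]
  [   0.00     0.60    -0.45]
  [  -0.30    -0.05     0.95]
Cofactors of I−A, C_ij = (−1)^(i+j)·(minor ij) (rows/columns in the sector order above):
  C_11 = (0.60)(0.95) − (-0.45)(-0.05) = 0.5475
  C_12 = −[(0.00)(0.95) − (-0.45)(-0.30)] = 0.1350
  C_13 = (0.00)(-0.05) − (0.60)(-0.30) = 0.1800
  C_21 = −[(-0.25)(0.95) − (-0.25)(-0.05)] = 0.2500
  C_22 = (0.65)(0.95) − (-0.25)(-0.30) = 0.5425
  C_23 = −[(0.65)(-0.05) − (-0.25)(-0.30)] = 0.1075
  C_31 = (-0.25)(-0.45) − (-0.25)(0.60) = 0.2625
  C_32 = −[(0.65)(-0.45) − (-0.25)(0.00)] = 0.2925
  C_33 = (0.65)(0.60) − (-0.25)(0.00) = 0.3900
det(I−A) = Σ_j (I−A)_1j·C_1j = (0.65)(0.5475) + (-0.25)(0.1350) + (-0.25)(0.1800) = 0.277125
adj(I−A) = Cᵀ =
  [ 0.5475   0.2500   0.2625]
  [ 0.1350   0.5425   0.2925]
  [ 0.1800   0.1075   0.3900]
(I − A)⁻¹ = adj(I−A) / det(I−A) ≈
  [   1.9756     0.9021     0.9472]
  [   0.4871     1.9576     1.0555]
  [   0.6495     0.3879     1.4073]
x = (I − A)⁻¹ d = adj(I−A)·d / det(I−A), with det(I−A) = 0.277125:
  x_1 = (0.5475·110 + 0.2500·40 + 0.2625·130) / 0.277125 = 104.35 / 0.277125 ≈ 376.54
  x_2 = (0.1350·110 + 0.5425·40 + 0.2925·130) / 0.277125 = 74.575 / 0.277125 ≈ 269.10
  x_3 = (0.1800·110 + 0.1075·40 + 0.3900·130) / 0.277125 = 74.80 / 0.277125 ≈ 269.91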